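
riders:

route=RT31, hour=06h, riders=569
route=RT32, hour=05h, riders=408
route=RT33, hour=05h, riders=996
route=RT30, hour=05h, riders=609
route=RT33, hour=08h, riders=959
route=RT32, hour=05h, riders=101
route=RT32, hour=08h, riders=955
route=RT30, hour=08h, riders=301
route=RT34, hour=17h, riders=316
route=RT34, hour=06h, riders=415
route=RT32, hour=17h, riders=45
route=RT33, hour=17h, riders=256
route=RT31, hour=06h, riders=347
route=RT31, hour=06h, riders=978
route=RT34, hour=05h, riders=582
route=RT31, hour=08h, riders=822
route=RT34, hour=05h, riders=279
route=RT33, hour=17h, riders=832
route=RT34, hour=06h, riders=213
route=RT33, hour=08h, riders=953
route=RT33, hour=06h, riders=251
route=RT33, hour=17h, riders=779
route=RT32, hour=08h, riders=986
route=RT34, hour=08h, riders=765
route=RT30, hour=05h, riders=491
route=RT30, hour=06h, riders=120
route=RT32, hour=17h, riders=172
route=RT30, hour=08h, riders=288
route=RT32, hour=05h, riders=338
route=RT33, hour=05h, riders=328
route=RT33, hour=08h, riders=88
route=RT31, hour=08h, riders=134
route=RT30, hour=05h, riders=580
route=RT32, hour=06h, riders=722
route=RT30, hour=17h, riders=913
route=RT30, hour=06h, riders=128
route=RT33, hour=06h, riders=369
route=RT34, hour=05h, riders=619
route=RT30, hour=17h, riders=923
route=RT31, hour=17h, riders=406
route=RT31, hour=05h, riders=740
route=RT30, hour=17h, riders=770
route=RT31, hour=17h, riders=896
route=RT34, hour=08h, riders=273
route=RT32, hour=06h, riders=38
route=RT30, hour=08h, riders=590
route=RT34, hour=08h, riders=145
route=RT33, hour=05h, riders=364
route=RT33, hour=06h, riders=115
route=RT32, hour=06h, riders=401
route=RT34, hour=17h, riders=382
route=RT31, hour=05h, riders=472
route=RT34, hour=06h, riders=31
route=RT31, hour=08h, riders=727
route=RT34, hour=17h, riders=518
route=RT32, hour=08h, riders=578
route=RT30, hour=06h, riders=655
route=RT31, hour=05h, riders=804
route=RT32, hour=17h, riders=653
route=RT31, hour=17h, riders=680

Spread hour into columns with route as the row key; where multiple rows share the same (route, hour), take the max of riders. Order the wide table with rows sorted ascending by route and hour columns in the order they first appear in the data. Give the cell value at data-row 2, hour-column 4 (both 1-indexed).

With rows sorted ascending by route, row 2 is route=RT31. hour columns in first-appearance order: 06h, 05h, 08h, 17h; column 4 is 17h.
Long rows with route=RT31, hour=17h: max(406, 896, 680) = 896.

896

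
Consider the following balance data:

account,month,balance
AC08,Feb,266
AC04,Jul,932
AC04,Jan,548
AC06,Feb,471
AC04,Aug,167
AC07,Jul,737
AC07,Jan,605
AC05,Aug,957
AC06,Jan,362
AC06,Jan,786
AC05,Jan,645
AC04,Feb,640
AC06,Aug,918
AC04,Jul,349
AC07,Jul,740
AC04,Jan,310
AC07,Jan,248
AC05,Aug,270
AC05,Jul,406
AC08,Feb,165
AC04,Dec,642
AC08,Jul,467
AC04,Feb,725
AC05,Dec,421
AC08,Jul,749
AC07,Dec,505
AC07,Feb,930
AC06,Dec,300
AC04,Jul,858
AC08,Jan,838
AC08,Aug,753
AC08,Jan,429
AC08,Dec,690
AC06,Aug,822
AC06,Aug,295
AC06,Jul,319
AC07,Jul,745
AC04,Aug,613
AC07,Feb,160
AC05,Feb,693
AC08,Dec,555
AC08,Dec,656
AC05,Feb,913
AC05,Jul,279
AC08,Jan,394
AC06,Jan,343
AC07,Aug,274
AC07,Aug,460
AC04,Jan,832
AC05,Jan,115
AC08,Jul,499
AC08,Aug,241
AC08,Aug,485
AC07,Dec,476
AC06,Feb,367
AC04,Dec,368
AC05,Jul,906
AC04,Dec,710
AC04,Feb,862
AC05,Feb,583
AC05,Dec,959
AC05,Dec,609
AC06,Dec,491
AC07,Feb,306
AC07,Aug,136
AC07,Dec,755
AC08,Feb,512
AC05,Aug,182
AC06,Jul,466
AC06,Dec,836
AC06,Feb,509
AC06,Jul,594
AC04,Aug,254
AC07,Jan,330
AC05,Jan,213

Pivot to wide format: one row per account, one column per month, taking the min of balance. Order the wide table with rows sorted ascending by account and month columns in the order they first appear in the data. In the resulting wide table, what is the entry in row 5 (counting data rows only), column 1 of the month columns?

165

With rows sorted ascending by account, row 5 is account=AC08. month columns in first-appearance order: Feb, Jul, Jan, Aug, Dec; column 1 is Feb.
Long rows with account=AC08, month=Feb: min(266, 165, 512) = 165.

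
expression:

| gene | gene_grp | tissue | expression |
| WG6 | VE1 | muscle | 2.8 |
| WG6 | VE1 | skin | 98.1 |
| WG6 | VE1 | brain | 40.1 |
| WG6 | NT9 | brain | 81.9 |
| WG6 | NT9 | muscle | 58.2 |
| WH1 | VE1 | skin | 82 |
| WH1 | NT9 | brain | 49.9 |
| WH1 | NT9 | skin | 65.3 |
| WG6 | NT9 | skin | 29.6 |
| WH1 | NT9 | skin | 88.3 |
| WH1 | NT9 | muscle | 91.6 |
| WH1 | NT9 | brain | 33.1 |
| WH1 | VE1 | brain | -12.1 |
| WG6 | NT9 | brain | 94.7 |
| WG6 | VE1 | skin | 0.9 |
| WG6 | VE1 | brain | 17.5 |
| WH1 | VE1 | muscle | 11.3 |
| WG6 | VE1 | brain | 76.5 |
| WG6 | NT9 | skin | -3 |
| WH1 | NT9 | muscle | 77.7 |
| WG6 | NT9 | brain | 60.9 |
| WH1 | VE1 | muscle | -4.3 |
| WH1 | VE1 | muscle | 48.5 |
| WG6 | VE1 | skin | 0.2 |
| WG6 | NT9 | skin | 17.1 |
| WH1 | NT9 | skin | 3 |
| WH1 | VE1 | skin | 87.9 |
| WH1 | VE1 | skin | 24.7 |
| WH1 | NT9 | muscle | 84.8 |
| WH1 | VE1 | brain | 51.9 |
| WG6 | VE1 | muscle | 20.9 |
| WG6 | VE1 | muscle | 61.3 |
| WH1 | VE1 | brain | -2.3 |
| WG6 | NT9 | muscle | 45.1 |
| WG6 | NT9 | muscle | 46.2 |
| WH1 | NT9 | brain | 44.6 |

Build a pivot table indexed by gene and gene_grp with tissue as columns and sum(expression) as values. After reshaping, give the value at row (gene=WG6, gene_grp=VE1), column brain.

134.1

Rows with gene=WG6, gene_grp=VE1 and tissue=brain: expression values are 40.1, 17.5, 76.5.
40.1 + 17.5 + 76.5 = 134.1.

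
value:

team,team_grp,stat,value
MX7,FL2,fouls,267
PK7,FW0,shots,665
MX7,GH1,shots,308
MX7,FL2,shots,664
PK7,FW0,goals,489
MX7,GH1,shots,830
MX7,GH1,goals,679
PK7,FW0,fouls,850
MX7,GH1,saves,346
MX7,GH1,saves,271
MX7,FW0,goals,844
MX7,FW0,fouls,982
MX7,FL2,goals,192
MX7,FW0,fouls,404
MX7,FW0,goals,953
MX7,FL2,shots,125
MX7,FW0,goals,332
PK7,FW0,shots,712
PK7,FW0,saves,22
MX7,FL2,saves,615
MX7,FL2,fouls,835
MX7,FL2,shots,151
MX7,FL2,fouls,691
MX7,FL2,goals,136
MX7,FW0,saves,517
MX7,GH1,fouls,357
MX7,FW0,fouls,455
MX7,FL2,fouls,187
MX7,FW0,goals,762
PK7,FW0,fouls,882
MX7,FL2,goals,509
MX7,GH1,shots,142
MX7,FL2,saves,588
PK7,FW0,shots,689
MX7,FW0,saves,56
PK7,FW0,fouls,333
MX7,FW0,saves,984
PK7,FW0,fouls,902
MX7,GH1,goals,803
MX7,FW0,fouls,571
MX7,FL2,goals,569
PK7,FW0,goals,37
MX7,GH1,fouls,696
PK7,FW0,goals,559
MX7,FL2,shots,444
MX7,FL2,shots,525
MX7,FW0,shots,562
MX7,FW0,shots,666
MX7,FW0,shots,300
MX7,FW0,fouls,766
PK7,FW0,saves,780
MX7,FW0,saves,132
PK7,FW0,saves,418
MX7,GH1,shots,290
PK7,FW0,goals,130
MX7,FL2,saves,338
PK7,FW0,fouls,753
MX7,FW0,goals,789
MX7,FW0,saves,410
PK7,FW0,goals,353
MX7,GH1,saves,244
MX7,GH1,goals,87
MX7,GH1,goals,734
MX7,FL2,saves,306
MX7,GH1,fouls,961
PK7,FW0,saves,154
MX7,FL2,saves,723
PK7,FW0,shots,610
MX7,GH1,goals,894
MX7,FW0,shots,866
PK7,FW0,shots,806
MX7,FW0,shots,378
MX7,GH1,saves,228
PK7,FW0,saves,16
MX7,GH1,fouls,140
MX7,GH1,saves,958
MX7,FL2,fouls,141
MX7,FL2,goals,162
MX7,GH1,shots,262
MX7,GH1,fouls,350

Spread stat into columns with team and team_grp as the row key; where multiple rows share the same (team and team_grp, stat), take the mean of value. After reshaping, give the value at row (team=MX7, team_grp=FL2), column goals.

313.60

Rows with team=MX7, team_grp=FL2 and stat=goals: value values are 192, 136, 509, 569, 162.
(192 + 136 + 509 + 569 + 162) / 5 = 313.60.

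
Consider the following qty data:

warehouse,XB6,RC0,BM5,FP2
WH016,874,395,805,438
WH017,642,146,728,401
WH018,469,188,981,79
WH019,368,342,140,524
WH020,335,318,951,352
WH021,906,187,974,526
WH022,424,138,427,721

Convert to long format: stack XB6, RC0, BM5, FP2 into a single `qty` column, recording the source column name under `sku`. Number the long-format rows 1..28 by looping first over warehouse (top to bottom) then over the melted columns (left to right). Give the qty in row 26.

28 rows total (7 × 4). Row 26: index ⌊(26-1)/4⌋ = 6 into warehouse → WH022; (26-1) mod 4 = 1 into the melted columns → RC0.
So row 26 is (WH022, RC0, 138); qty = 138.

138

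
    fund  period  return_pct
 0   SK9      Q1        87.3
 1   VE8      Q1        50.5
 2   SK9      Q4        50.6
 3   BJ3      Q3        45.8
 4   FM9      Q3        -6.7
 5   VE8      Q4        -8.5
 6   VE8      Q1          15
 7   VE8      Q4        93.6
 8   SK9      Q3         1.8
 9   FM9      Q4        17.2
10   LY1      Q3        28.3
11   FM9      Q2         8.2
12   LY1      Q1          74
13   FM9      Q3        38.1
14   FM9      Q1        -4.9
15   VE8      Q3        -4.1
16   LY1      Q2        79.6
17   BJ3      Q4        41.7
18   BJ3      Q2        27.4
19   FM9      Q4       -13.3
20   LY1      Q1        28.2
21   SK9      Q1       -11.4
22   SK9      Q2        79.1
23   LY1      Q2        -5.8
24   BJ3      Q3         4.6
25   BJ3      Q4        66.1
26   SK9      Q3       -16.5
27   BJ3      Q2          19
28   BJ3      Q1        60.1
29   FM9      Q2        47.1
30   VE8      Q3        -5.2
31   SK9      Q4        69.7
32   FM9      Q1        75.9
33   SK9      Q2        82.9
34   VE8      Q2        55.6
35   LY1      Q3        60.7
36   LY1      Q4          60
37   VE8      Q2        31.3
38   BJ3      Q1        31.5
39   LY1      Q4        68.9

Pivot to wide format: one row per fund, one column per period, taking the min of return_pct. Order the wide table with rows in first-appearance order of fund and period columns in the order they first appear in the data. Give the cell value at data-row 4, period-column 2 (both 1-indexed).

With rows in first-appearance order of fund, row 4 is fund=FM9. period columns in first-appearance order: Q1, Q4, Q3, Q2; column 2 is Q4.
Long rows with fund=FM9, period=Q4: min(17.2, -13.3) = -13.3.

-13.3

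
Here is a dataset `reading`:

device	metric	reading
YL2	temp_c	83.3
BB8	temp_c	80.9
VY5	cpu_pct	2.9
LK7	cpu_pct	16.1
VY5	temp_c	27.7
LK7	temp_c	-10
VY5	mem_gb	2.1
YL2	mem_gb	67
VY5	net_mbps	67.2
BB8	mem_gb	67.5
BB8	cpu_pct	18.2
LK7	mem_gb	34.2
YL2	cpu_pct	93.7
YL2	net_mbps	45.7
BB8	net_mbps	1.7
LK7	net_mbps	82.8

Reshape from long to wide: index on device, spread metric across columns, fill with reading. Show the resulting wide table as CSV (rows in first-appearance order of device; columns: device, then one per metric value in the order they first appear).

Columns: device plus the 4 distinct metric values (temp_c, cpu_pct, mem_gb, net_mbps).
For example, row YL2 column temp_c takes reading=83.3 from the long row (YL2, temp_c).

device,temp_c,cpu_pct,mem_gb,net_mbps
YL2,83.3,93.7,67,45.7
BB8,80.9,18.2,67.5,1.7
VY5,27.7,2.9,2.1,67.2
LK7,-10,16.1,34.2,82.8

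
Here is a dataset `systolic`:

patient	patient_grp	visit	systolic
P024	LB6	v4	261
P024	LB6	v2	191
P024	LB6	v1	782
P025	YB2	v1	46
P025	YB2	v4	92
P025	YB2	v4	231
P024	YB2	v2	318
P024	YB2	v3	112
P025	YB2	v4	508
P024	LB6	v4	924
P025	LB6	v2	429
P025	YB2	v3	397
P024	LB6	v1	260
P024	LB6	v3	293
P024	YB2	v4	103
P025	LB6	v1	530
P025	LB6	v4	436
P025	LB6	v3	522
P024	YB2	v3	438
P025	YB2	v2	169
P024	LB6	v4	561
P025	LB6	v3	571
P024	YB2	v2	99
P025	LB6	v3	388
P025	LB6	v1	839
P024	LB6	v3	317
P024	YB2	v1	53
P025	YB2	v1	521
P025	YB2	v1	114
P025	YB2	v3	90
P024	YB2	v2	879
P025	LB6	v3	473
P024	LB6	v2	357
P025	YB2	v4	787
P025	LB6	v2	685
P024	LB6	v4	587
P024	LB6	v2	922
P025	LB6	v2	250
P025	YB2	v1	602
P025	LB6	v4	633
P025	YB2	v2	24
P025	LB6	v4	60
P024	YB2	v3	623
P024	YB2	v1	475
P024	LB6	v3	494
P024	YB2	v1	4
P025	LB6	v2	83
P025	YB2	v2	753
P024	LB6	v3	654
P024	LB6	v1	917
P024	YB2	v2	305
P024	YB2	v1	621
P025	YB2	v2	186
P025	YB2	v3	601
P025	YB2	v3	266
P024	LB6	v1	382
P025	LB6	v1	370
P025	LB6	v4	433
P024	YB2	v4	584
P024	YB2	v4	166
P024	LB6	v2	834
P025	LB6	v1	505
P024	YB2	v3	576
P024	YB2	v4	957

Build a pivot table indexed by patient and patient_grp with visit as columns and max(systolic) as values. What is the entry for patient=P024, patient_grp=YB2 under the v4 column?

Rows with patient=P024, patient_grp=YB2 and visit=v4: systolic values are 103, 584, 166, 957.
max(103, 584, 166, 957) = 957.

957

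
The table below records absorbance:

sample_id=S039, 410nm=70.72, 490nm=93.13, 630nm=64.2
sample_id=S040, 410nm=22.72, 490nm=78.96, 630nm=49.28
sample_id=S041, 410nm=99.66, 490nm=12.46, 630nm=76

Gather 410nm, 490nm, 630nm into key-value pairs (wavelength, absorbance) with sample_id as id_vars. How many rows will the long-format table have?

9

3 sample_id values × 3 melted columns = 9 rows.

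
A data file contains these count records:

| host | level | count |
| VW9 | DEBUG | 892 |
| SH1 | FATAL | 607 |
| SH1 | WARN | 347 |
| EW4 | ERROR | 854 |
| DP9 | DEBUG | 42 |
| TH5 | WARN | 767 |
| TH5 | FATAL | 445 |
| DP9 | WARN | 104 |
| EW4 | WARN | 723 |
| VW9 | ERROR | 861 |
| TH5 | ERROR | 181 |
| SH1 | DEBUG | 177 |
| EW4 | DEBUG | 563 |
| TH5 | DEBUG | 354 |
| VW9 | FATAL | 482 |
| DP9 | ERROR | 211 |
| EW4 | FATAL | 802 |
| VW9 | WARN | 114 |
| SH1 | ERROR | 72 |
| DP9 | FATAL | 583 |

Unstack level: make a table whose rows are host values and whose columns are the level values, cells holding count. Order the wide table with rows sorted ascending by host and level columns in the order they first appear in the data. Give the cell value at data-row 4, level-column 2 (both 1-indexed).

445

With rows sorted ascending by host, row 4 is host=TH5. level columns in first-appearance order: DEBUG, FATAL, WARN, ERROR; column 2 is FATAL.
Long rows with host=TH5, level=FATAL: count = 445.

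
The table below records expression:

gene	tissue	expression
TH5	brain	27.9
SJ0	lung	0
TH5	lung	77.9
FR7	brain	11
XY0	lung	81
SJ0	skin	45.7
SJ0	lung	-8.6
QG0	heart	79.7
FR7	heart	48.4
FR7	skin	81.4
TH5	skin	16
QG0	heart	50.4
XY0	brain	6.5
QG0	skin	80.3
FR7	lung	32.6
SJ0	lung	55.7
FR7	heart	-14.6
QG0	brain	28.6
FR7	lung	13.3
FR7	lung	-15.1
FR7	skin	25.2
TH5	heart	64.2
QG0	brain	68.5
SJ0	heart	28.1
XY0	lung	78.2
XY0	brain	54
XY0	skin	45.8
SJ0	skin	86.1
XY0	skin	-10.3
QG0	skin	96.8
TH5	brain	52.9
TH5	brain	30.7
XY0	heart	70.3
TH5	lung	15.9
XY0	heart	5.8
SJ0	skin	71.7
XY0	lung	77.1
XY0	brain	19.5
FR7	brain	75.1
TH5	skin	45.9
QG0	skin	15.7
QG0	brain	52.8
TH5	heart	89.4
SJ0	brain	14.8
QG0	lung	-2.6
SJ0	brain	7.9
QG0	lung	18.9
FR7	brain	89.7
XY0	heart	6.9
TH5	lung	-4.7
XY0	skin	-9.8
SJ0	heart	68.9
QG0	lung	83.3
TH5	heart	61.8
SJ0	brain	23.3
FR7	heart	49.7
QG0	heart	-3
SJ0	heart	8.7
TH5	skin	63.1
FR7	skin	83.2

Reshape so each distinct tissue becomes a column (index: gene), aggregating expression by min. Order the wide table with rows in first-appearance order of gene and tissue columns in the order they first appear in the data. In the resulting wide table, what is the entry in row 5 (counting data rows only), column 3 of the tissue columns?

15.7

With rows in first-appearance order of gene, row 5 is gene=QG0. tissue columns in first-appearance order: brain, lung, skin, heart; column 3 is skin.
Long rows with gene=QG0, tissue=skin: min(80.3, 96.8, 15.7) = 15.7.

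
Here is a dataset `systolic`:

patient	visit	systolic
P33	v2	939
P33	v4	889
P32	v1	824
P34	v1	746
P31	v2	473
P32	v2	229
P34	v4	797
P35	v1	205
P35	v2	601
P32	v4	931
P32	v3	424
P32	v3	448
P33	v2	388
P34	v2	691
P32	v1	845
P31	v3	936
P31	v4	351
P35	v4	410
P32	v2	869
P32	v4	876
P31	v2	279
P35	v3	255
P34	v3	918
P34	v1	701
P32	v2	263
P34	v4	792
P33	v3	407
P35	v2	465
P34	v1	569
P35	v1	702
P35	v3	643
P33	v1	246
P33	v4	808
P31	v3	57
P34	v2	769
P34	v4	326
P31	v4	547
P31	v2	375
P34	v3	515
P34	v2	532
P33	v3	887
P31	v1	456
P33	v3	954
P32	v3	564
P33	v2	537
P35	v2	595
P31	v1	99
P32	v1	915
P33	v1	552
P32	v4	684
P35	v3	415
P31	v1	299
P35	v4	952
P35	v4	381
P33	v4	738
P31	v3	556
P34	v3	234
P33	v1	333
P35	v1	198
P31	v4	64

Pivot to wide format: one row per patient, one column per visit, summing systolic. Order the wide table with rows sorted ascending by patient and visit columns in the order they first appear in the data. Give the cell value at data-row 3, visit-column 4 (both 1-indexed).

With rows sorted ascending by patient, row 3 is patient=P33. visit columns in first-appearance order: v2, v4, v1, v3; column 4 is v3.
Long rows with patient=P33, visit=v3: 407 + 887 + 954 = 2248.

2248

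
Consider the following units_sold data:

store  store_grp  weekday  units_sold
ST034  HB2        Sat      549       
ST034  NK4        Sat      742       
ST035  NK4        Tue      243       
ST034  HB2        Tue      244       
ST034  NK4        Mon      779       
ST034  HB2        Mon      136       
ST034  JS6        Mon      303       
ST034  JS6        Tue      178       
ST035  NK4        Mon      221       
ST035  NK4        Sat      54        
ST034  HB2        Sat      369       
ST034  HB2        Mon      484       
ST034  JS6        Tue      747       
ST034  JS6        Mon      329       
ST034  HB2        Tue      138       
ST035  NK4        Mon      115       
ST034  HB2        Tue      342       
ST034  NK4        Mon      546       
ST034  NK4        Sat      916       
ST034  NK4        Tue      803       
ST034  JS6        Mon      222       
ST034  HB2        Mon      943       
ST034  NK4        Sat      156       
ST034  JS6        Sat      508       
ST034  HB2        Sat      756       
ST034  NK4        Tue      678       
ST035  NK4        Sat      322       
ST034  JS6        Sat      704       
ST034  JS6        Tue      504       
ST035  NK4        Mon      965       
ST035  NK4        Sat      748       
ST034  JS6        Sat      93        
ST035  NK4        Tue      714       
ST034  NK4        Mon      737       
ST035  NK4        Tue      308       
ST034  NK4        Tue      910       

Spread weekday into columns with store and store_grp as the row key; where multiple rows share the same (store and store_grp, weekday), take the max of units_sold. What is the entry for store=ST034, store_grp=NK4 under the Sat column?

Rows with store=ST034, store_grp=NK4 and weekday=Sat: units_sold values are 742, 916, 156.
max(742, 916, 156) = 916.

916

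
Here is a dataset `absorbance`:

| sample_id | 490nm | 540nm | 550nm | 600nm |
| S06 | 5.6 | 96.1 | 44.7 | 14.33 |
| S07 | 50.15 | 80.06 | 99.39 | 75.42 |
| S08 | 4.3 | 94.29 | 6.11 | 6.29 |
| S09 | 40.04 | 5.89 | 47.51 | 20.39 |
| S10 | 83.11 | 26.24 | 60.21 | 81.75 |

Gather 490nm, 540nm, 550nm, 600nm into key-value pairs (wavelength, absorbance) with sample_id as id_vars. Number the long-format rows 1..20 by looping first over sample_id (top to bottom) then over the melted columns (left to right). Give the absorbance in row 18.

26.24

20 rows total (5 × 4). Row 18: index ⌊(18-1)/4⌋ = 4 into sample_id → S10; (18-1) mod 4 = 1 into the melted columns → 540nm.
So row 18 is (S10, 540nm, 26.24); absorbance = 26.24.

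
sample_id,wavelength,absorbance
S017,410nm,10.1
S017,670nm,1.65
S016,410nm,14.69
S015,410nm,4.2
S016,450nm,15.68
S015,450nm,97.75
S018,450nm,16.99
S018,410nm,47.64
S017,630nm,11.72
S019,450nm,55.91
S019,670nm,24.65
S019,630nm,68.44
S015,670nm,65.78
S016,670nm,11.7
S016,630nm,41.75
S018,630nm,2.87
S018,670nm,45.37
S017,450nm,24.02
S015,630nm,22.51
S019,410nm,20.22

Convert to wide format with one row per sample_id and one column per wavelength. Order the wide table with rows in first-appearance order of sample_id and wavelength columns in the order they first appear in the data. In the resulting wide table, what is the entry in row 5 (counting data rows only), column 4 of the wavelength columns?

68.44

With rows in first-appearance order of sample_id, row 5 is sample_id=S019. wavelength columns in first-appearance order: 410nm, 670nm, 450nm, 630nm; column 4 is 630nm.
Long rows with sample_id=S019, wavelength=630nm: absorbance = 68.44.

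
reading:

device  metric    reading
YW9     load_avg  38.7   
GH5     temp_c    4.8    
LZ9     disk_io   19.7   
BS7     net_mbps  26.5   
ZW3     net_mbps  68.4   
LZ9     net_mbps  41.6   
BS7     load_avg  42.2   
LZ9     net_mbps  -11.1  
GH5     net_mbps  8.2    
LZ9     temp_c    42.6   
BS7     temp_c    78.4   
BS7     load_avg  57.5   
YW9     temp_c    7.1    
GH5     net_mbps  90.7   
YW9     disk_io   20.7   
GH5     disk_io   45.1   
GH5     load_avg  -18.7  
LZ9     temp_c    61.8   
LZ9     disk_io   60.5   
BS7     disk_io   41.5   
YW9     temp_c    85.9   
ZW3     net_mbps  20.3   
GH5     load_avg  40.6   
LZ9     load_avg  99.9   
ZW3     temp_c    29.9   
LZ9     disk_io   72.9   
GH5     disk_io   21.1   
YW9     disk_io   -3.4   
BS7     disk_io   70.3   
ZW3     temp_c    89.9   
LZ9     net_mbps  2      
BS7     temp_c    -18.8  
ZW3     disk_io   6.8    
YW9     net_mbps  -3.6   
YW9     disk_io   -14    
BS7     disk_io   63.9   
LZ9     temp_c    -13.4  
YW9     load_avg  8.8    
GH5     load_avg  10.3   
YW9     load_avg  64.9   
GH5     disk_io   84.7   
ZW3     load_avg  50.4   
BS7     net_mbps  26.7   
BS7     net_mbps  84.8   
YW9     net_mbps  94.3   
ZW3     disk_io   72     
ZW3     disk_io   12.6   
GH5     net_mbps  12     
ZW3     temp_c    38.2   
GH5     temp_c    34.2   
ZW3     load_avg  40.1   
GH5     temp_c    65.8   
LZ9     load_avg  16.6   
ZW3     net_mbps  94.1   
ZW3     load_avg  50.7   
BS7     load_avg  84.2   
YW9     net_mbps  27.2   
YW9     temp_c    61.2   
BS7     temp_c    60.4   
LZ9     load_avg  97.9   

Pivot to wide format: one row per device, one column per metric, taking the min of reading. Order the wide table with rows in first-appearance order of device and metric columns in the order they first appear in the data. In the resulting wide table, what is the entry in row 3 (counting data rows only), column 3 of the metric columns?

19.7

With rows in first-appearance order of device, row 3 is device=LZ9. metric columns in first-appearance order: load_avg, temp_c, disk_io, net_mbps; column 3 is disk_io.
Long rows with device=LZ9, metric=disk_io: min(19.7, 60.5, 72.9) = 19.7.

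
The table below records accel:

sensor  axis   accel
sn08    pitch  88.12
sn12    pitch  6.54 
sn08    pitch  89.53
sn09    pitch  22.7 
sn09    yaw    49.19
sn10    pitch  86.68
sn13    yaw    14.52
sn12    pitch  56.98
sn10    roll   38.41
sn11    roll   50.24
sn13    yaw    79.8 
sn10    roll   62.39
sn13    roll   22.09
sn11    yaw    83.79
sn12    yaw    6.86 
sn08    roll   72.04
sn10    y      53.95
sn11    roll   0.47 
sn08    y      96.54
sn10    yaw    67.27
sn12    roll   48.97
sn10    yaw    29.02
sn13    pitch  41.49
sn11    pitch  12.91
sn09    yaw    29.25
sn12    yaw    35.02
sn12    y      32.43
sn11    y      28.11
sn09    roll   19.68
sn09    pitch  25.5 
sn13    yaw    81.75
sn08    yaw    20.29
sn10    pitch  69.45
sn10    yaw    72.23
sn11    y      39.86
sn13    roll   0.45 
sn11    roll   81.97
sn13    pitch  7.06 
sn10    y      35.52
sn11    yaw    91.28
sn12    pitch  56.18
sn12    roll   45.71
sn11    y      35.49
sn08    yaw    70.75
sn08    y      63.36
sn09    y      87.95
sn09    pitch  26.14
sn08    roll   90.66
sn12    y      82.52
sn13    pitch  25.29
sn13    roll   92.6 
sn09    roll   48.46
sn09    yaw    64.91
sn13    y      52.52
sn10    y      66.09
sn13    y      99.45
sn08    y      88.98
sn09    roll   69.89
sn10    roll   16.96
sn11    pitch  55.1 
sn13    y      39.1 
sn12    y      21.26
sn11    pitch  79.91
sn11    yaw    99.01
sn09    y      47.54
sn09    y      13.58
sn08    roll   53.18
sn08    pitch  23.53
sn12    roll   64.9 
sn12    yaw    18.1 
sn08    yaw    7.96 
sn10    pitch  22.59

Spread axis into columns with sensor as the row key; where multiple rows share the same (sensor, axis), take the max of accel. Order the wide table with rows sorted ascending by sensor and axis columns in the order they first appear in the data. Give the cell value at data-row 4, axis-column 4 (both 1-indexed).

39.86

With rows sorted ascending by sensor, row 4 is sensor=sn11. axis columns in first-appearance order: pitch, yaw, roll, y; column 4 is y.
Long rows with sensor=sn11, axis=y: max(28.11, 39.86, 35.49) = 39.86.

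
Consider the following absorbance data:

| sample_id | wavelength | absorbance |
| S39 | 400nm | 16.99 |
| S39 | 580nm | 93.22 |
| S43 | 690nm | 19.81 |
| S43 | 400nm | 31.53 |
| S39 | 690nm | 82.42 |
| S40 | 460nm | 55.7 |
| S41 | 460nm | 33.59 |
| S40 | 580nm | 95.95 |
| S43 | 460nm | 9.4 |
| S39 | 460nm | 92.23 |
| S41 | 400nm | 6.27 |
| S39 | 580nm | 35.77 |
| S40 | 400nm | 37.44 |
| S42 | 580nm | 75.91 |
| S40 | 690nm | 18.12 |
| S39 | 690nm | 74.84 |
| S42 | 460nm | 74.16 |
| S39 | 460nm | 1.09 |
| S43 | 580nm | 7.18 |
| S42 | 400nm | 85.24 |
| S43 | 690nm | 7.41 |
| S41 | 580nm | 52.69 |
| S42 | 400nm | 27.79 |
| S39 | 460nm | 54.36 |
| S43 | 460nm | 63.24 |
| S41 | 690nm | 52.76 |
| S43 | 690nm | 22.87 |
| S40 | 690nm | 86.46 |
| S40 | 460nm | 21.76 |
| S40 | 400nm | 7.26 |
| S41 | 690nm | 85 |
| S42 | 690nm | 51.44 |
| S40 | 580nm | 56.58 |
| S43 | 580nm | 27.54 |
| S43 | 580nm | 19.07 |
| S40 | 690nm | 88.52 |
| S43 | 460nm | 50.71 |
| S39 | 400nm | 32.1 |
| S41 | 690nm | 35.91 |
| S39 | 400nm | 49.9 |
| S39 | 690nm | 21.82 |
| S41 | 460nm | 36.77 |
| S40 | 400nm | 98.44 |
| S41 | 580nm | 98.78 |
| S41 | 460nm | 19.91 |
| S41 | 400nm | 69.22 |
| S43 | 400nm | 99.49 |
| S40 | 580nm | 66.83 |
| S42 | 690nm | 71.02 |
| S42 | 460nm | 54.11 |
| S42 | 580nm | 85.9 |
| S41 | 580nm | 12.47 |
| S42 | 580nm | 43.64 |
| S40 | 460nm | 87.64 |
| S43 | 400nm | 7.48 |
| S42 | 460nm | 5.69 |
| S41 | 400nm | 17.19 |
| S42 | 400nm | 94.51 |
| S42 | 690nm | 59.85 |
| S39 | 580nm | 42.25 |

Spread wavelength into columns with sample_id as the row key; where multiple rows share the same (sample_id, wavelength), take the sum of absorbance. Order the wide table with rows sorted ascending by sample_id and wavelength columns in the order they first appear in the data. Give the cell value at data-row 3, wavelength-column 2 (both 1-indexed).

163.94

With rows sorted ascending by sample_id, row 3 is sample_id=S41. wavelength columns in first-appearance order: 400nm, 580nm, 690nm, 460nm; column 2 is 580nm.
Long rows with sample_id=S41, wavelength=580nm: 52.69 + 98.78 + 12.47 = 163.94.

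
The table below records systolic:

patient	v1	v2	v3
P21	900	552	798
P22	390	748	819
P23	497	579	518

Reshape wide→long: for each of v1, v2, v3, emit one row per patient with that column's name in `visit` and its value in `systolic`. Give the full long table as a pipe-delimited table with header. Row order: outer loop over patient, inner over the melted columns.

| patient | visit | systolic |
| P21 | v1 | 900 |
| P21 | v2 | 552 |
| P21 | v3 | 798 |
| P22 | v1 | 390 |
| P22 | v2 | 748 |
| P22 | v3 | 819 |
| P23 | v1 | 497 |
| P23 | v2 | 579 |
| P23 | v3 | 518 |

Each (patient, column) pair becomes one row: 3 × 3 = 9 rows.
For example, (P21, v1) → systolic=900.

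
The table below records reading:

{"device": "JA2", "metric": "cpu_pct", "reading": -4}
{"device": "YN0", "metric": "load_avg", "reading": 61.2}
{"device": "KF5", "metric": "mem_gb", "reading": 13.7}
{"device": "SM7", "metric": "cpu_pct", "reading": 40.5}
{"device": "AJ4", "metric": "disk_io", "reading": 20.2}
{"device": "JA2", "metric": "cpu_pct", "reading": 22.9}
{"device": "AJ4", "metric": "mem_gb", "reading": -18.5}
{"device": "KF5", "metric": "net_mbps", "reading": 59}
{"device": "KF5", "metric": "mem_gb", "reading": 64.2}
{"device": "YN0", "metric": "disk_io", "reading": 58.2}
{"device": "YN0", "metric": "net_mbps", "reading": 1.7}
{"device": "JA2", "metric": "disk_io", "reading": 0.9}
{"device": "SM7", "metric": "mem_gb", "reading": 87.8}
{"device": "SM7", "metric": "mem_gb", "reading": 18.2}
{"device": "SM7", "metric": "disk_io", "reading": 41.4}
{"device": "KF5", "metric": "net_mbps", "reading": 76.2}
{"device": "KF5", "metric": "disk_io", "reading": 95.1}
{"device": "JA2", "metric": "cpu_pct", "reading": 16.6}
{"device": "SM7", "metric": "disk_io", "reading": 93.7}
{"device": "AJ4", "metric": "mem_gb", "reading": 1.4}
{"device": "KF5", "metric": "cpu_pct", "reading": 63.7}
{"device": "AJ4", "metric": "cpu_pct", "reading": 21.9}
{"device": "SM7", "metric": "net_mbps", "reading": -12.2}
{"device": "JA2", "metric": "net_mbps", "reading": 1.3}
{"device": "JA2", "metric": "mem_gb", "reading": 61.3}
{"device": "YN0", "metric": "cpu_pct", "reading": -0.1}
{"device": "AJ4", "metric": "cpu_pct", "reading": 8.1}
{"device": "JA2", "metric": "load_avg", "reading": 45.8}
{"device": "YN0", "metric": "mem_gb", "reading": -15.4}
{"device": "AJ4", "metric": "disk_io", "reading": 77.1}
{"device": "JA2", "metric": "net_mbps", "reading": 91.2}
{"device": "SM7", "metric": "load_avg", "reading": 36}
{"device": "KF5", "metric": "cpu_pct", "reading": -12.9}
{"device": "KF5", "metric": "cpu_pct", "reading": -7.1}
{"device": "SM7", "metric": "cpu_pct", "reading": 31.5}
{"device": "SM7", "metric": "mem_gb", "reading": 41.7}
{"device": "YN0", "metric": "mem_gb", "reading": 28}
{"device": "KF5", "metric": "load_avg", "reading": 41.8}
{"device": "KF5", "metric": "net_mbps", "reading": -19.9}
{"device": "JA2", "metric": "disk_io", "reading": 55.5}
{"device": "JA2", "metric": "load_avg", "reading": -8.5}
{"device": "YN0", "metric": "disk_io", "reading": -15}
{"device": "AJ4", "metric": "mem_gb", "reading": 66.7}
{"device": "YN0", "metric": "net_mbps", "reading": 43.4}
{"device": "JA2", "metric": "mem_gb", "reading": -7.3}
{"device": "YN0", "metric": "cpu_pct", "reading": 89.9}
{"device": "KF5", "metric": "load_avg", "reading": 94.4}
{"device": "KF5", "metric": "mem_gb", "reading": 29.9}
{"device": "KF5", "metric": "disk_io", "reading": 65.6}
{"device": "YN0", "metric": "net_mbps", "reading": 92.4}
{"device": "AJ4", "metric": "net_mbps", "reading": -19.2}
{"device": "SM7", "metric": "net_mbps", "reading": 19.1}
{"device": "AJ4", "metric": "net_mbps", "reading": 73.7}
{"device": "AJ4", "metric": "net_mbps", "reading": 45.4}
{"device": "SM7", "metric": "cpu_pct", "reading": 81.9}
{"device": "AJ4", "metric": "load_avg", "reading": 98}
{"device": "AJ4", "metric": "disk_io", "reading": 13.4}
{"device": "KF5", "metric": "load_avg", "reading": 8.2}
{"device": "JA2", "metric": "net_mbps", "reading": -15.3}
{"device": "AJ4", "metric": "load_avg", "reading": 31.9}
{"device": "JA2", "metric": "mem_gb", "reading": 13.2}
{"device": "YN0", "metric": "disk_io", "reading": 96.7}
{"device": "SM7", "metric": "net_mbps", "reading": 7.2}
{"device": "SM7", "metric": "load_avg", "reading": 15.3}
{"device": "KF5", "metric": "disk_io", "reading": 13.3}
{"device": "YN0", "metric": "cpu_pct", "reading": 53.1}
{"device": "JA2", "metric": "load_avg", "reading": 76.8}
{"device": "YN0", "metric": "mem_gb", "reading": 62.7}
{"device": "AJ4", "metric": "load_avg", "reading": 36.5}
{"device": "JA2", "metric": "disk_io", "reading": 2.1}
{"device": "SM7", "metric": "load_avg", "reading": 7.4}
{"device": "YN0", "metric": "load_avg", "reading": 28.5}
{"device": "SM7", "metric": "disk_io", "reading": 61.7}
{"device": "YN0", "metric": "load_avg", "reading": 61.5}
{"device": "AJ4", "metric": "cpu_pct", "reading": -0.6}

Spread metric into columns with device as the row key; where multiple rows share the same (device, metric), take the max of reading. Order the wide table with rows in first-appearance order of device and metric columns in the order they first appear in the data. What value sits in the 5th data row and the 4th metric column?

77.1

With rows in first-appearance order of device, row 5 is device=AJ4. metric columns in first-appearance order: cpu_pct, load_avg, mem_gb, disk_io, net_mbps; column 4 is disk_io.
Long rows with device=AJ4, metric=disk_io: max(20.2, 77.1, 13.4) = 77.1.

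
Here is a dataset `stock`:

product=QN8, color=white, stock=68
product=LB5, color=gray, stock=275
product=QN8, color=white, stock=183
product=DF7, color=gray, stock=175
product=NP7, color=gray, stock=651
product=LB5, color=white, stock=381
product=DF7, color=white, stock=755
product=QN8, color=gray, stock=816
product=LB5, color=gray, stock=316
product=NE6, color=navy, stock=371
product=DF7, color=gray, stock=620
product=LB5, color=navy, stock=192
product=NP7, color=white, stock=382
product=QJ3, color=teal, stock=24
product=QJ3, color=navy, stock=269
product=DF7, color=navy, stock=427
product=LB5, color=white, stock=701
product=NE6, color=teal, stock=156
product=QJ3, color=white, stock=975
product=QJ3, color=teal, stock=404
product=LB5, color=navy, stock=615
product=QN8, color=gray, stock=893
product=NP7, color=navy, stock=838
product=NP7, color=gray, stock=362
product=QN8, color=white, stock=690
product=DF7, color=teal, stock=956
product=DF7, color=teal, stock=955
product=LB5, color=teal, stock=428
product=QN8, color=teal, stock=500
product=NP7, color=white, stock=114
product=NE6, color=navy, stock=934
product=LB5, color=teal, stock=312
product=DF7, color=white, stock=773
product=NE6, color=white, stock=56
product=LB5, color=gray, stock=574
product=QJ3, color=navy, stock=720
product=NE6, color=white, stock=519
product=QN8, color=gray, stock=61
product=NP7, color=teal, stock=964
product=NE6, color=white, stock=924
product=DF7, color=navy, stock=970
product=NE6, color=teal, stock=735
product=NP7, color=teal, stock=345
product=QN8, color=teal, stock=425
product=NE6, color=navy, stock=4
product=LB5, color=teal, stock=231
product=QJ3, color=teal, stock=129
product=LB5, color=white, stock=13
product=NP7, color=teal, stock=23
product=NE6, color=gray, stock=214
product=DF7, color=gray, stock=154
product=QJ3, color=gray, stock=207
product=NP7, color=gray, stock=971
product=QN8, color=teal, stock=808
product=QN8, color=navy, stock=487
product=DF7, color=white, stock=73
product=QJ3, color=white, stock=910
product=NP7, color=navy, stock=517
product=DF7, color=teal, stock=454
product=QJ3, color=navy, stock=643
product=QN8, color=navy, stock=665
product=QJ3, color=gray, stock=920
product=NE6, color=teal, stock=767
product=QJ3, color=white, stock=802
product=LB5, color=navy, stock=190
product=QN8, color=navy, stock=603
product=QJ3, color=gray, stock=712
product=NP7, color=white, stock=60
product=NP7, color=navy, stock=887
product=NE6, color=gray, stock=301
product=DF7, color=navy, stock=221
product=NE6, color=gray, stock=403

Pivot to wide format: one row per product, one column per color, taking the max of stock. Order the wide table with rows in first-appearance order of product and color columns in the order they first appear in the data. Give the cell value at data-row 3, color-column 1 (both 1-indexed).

With rows in first-appearance order of product, row 3 is product=DF7. color columns in first-appearance order: white, gray, navy, teal; column 1 is white.
Long rows with product=DF7, color=white: max(755, 773, 73) = 773.

773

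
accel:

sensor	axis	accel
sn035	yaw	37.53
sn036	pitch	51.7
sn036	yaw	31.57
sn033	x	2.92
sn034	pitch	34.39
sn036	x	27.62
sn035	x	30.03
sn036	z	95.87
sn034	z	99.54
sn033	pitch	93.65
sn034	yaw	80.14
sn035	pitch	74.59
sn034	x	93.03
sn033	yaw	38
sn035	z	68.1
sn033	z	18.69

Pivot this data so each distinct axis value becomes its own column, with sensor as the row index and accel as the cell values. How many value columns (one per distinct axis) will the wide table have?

4 distinct axis values: z, x, yaw, pitch.

4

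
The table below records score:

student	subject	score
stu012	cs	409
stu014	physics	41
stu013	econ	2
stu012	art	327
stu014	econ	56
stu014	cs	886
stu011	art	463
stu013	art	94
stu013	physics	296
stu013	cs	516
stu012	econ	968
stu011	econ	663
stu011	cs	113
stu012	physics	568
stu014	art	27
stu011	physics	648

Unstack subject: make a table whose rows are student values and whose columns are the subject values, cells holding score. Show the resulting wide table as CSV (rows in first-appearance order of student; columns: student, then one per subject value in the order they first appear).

student,cs,physics,econ,art
stu012,409,568,968,327
stu014,886,41,56,27
stu013,516,296,2,94
stu011,113,648,663,463

Columns: student plus the 4 distinct subject values (cs, physics, econ, art).
For example, row stu012 column cs takes score=409 from the long row (stu012, cs).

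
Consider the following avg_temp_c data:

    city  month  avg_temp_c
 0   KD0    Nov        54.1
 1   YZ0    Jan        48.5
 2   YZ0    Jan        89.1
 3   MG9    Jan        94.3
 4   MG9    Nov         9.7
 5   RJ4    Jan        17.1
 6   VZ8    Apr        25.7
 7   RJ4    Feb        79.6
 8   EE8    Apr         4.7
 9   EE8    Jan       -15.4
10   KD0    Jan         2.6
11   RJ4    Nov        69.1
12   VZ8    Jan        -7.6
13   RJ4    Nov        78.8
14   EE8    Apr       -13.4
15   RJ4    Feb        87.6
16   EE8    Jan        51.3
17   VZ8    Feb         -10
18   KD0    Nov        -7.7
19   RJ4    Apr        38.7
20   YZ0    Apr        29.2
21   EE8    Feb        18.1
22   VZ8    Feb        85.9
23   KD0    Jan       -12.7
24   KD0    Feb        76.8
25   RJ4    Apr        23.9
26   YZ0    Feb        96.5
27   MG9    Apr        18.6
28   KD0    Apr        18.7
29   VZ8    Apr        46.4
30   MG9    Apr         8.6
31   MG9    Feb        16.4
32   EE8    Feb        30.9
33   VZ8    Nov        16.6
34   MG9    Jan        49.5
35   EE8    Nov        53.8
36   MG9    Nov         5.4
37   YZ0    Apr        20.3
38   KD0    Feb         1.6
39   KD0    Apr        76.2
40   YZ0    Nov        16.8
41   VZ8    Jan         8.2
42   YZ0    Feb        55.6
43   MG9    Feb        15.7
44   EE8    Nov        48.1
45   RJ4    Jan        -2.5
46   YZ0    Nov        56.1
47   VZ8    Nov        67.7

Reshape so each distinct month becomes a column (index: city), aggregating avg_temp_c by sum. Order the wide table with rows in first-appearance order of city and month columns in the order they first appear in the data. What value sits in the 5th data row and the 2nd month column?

With rows in first-appearance order of city, row 5 is city=VZ8. month columns in first-appearance order: Nov, Jan, Apr, Feb; column 2 is Jan.
Long rows with city=VZ8, month=Jan: -7.6 + 8.2 = 0.6.

0.6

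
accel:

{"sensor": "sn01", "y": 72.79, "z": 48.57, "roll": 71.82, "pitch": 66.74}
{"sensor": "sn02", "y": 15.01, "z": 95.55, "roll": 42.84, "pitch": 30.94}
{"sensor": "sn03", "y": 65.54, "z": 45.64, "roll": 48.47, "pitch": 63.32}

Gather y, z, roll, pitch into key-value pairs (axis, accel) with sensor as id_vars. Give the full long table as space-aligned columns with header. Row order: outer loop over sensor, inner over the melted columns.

Each (sensor, column) pair becomes one row: 3 × 4 = 12 rows.
For example, (sn01, y) → accel=72.79.

sensor  axis   accel
sn01    y      72.79
sn01    z      48.57
sn01    roll   71.82
sn01    pitch  66.74
sn02    y      15.01
sn02    z      95.55
sn02    roll   42.84
sn02    pitch  30.94
sn03    y      65.54
sn03    z      45.64
sn03    roll   48.47
sn03    pitch  63.32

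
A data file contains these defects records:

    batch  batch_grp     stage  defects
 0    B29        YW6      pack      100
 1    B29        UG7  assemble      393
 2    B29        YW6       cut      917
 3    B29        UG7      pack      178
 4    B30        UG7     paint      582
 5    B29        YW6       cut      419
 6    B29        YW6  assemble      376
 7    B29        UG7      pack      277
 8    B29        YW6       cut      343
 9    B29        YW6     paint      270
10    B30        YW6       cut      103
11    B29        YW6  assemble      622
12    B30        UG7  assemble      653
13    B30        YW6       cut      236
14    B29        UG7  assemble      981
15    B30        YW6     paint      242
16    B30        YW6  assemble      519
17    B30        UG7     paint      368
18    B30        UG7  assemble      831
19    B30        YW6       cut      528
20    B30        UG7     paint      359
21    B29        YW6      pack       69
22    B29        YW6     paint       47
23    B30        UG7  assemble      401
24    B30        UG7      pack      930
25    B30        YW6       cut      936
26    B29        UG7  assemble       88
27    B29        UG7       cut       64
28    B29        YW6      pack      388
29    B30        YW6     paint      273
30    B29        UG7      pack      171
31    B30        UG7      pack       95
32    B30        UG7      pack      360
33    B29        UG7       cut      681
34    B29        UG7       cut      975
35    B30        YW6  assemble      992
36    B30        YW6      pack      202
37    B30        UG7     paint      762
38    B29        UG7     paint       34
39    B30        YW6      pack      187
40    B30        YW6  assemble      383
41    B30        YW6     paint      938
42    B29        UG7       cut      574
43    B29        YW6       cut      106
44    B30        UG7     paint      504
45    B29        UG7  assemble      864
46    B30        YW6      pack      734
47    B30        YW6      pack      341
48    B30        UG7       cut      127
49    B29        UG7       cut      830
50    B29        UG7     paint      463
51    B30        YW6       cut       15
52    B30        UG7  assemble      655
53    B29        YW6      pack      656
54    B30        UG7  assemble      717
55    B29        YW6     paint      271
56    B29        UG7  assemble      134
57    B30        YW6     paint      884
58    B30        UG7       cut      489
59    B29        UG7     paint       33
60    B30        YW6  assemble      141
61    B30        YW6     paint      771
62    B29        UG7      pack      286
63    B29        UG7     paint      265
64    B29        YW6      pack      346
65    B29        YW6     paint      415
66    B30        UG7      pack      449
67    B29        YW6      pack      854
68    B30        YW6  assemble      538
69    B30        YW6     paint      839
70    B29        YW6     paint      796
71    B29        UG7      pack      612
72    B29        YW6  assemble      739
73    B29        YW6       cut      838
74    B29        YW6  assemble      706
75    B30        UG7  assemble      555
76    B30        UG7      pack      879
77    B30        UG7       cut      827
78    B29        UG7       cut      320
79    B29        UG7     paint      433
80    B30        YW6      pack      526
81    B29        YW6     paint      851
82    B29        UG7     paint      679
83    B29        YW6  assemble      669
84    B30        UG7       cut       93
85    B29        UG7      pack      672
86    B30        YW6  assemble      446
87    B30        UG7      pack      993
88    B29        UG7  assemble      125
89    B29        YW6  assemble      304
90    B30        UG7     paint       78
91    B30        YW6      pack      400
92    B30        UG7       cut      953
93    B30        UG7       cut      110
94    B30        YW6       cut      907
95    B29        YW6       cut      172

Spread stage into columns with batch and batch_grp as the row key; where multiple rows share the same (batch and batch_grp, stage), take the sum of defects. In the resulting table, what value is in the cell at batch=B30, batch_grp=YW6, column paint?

Rows with batch=B30, batch_grp=YW6 and stage=paint: defects values are 242, 273, 938, 884, 771, 839.
242 + 273 + 938 + 884 + 771 + 839 = 3947.

3947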